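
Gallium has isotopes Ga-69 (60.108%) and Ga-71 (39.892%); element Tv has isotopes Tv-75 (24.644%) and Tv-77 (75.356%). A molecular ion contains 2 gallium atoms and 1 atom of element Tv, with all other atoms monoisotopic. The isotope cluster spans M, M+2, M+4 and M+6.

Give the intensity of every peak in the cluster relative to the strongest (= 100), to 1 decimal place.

Gallium pattern (n=2): 0.36129717 : 0.47956567 : 0.15913717
Element Tv pattern (n=1): 0.24644 : 0.75356
Convolve the two distributions (both contribute in 2-u steps):
  M: 0.36129717×0.24644 = 0.089038
  M+2: 0.36129717×0.75356 + 0.47956567×0.24644 = 0.390443
  M+4: 0.47956567×0.75356 + 0.15913717×0.24644 = 0.400599
  M+6: 0.15913717×0.75356 = 0.119919
Scale to base peak (0.400599) = 100: 22.2 : 97.5 : 100.0 : 29.9

22.2 : 97.5 : 100.0 : 29.9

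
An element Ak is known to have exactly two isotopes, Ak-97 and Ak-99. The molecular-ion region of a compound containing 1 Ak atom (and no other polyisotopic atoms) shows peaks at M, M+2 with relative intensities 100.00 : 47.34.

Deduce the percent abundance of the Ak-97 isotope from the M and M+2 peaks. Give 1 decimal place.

Let p = fractional abundance of Ak-97. I(M+2)/I(M) = [C(1,1)·p^0·(1−p)] / p^1 = 1·(1−p)/p = 47.34/100.00 = 0.4734
(1−p)/p = 0.4734/1 = 0.4734  ⇒  p = 1/(1 + 0.4734) = 0.6787
Ak-97: 67.9%, Ak-99: 32.1%.

67.9%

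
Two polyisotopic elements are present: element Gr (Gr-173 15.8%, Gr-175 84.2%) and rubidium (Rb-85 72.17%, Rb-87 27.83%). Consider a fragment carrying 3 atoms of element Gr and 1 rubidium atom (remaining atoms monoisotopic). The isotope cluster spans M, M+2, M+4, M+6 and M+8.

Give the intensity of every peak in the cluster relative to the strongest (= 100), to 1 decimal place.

Element Gr pattern (n=3): 0.00394431 : 0.06305906 : 0.33604894 : 0.59694769
Rubidium pattern (n=1): 0.7217 : 0.2783
Convolve the two distributions (both contribute in 2-u steps):
  M: 0.00394431×0.7217 = 0.002847
  M+2: 0.00394431×0.2783 + 0.06305906×0.7217 = 0.046607
  M+4: 0.06305906×0.2783 + 0.33604894×0.7217 = 0.260076
  M+6: 0.33604894×0.2783 + 0.59694769×0.7217 = 0.524340
  M+8: 0.59694769×0.2783 = 0.166131
Scale to base peak (0.524340) = 100: 0.5 : 8.9 : 49.6 : 100.0 : 31.7

0.5 : 8.9 : 49.6 : 100.0 : 31.7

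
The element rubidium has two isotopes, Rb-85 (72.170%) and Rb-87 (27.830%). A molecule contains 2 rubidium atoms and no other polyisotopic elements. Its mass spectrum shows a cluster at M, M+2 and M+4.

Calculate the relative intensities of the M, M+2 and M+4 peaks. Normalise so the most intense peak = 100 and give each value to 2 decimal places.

The 2 Rb atoms are independent, so intensities follow the terms of (0.72170 + 0.27830)^2.
P(M) = 0.72170^2 = 0.520851
P(M+2) = 2 × 0.72170^1 × 0.27830^1 = 0.401698
P(M+4) = 0.27830^2 = 0.077451
The M peak is largest (0.520851); scaling to 100 gives 100.00 : 77.12 : 14.87.

100.00 : 77.12 : 14.87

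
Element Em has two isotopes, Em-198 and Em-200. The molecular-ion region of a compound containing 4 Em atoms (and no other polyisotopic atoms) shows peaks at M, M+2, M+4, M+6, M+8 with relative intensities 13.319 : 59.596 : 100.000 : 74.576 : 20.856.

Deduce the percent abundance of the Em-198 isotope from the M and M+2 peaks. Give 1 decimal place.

If p is the fraction of Em that is Em-198, then I(M+2)/I(M) = [C(4,1)·p^3·(1−p)] / p^4 = 4·(1−p)/p = 59.596/13.319 = 4.4745
(1−p)/p = 4.4745/4 = 1.1186  ⇒  p = 1/(1 + 1.1186) = 0.4720
Em-198: 47.2%, Em-200: 52.8%.

47.2%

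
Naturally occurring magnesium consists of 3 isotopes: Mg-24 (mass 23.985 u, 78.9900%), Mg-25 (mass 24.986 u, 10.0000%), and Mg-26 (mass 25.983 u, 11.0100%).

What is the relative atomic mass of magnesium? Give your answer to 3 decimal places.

24.305 u

Ar = Σ fᵢ·mᵢ = 0.789900 × 23.985 + 0.100000 × 24.986 + 0.110100 × 25.983
= 18.9458 + 2.4986 + 2.8607 = 24.3051 u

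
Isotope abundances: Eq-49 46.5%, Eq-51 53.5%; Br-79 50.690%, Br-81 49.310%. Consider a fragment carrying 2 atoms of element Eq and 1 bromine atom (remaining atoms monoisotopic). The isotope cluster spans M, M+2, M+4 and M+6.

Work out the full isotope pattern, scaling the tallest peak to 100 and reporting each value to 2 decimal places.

28.07 : 91.91 : 100.00 : 36.15

Element Eq pattern (n=2): 0.216225 : 0.49755 : 0.286225
Bromine pattern (n=1): 0.5069 : 0.4931
Convolve the two distributions (both contribute in 2-u steps):
  M: 0.216225×0.5069 = 0.109604
  M+2: 0.216225×0.4931 + 0.49755×0.5069 = 0.358829
  M+4: 0.49755×0.4931 + 0.286225×0.5069 = 0.390429
  M+6: 0.286225×0.4931 = 0.141138
Scale to base peak (0.390429) = 100: 28.07 : 91.91 : 100.00 : 36.15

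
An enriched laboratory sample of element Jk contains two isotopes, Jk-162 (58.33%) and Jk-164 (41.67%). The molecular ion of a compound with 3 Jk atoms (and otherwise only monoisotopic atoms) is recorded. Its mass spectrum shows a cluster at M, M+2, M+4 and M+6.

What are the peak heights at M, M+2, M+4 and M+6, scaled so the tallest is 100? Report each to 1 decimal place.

46.7 : 100.0 : 71.4 : 17.0

Each Jk atom is independently Jk-162 (p = 0.5833) or Jk-164 (q = 0.4167); the cluster is the binomial expansion (p + q)^3.
P(M) = 0.5833^3 = 0.198461
P(M+2) = 3 × 0.5833^2 × 0.4167^1 = 0.425333
P(M+4) = 3 × 0.5833^1 × 0.4167^2 = 0.303851
P(M+6) = 0.4167^3 = 0.072355
The M+2 peak is largest (0.425333); scaling to 100 gives 46.7 : 100.0 : 71.4 : 17.0.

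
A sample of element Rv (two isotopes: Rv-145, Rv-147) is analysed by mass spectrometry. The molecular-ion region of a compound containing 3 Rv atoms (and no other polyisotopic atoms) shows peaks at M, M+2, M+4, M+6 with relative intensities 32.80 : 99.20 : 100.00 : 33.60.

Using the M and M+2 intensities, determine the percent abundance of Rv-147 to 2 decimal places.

50.20%

If p is the fraction of Rv that is Rv-145, then I(M+2)/I(M) = [C(3,1)·p^2·(1−p)] / p^3 = 3·(1−p)/p = 99.20/32.80 = 3.0244
(1−p)/p = 3.0244/3 = 1.0081  ⇒  p = 1/(1 + 1.0081) = 0.4980
Rv-145: 49.80%, Rv-147: 50.20%.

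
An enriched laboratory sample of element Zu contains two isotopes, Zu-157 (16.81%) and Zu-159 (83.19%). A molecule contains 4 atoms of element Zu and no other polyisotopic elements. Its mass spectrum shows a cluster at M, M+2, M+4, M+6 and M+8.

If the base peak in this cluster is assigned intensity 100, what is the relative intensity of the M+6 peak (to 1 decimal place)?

80.8

Term probabilities: M 0.0008, M+2 0.0158, M+4 0.1173, M+6 0.3871, M+8 0.4789. Base peak = M+8.
P(M+8) = C(4,4) × 0.1681^0 × 0.8319^4 = 1 × 1.0000 × 0.47894374 = 0.478944 (base)
P(M+6) = C(4,3) × 0.1681^1 × 0.8319^3 = 4 × 0.1681 × 0.57572273 = 0.387116
Relative intensity = 0.387116 / 0.478944 × 100 = 80.8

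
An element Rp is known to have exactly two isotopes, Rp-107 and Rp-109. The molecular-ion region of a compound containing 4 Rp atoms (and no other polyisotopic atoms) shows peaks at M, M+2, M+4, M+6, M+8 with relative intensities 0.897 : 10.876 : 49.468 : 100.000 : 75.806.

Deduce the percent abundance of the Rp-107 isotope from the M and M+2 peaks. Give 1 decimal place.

24.8%

Write p for the Rp-107 fraction. I(M+2)/I(M) = [C(4,1)·p^3·(1−p)] / p^4 = 4·(1−p)/p = 10.876/0.897 = 12.1249
(1−p)/p = 12.1249/4 = 3.0312  ⇒  p = 1/(1 + 3.0312) = 0.2481
Rp-107: 24.8%, Rp-109: 75.2%.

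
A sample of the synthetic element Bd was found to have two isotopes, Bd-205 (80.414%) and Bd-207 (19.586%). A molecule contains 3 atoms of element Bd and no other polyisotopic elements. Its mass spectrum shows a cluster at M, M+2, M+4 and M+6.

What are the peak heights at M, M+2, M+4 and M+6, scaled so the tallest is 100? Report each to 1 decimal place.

100.0 : 73.1 : 17.8 : 1.4

Each Bd atom is independently Bd-205 (p = 0.80414) or Bd-207 (q = 0.19586); the cluster is the binomial expansion (p + q)^3.
P(M) = 0.80414^3 = 0.519990
P(M+2) = 3 × 0.80414^2 × 0.19586^1 = 0.379953
P(M+4) = 3 × 0.80414^1 × 0.19586^2 = 0.092543
P(M+6) = 0.19586^3 = 0.007513
The M peak is largest (0.519990); scaling to 100 gives 100.0 : 73.1 : 17.8 : 1.4.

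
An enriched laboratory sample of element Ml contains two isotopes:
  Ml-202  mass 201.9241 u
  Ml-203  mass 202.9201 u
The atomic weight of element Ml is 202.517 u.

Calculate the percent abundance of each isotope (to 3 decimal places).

Ml-202: 40.472%, Ml-203: 59.528%

With x = fraction of Ml-202 (so Ml-203 is 1 − x):
201.9241·x + 202.9201·(1 − x) = 202.517
(201.9241 − 202.9201)·x = 202.517 − 202.9201
x = -0.4031 / -0.9960 = 0.40472 → 40.472% Ml-202, 59.528% Ml-203.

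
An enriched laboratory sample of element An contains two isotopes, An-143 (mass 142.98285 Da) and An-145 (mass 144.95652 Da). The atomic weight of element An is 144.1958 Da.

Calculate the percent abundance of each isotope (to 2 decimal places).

With x = fraction of An-143 (so An-145 is 1 − x):
142.98285·x + 144.95652·(1 − x) = 144.1958
(142.98285 − 144.95652)·x = 144.1958 − 144.95652
x = -0.76072 / -1.97367 = 0.38543 → 38.54% An-143, 61.46% An-145.

An-143: 38.54%, An-145: 61.46%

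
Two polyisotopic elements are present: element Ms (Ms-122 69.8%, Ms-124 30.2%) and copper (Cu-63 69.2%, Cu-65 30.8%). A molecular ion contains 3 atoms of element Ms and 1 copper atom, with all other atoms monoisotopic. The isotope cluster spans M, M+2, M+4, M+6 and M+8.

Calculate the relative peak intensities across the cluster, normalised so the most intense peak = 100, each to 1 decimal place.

57.4 : 100.0 : 65.4 : 19.0 : 2.1

Element Ms pattern (n=3): 0.34006839 : 0.44140682 : 0.19098118 : 0.02754361
Copper pattern (n=1): 0.6920 : 0.3080
Convolve the two distributions (both contribute in 2-u steps):
  M: 0.34006839×0.6920 = 0.235327
  M+2: 0.34006839×0.3080 + 0.44140682×0.6920 = 0.410195
  M+4: 0.44140682×0.3080 + 0.19098118×0.6920 = 0.268112
  M+6: 0.19098118×0.3080 + 0.02754361×0.6920 = 0.077882
  M+8: 0.02754361×0.3080 = 0.008483
Scale to base peak (0.410195) = 100: 57.4 : 100.0 : 65.4 : 19.0 : 2.1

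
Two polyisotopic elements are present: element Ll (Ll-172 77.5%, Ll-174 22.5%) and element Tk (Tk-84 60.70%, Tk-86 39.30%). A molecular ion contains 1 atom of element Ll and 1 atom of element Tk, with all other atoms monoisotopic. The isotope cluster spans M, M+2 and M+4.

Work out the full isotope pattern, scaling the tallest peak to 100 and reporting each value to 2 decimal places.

100.00 : 93.78 : 18.80

Element Ll pattern (n=1): 0.7750 : 0.2250
Element Tk pattern (n=1): 0.6070 : 0.3930
Convolve the two distributions (both contribute in 2-u steps):
  M: 0.7750×0.6070 = 0.470425
  M+2: 0.7750×0.3930 + 0.2250×0.6070 = 0.441150
  M+4: 0.2250×0.3930 = 0.088425
Scale to base peak (0.470425) = 100: 100.00 : 93.78 : 18.80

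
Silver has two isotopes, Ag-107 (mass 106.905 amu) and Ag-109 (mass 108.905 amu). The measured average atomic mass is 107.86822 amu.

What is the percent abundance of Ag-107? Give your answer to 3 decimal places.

51.839%

Writing the weighted mean with unknown fraction x of Ag-107:
106.905·x + 108.905·(1 − x) = 107.86822
(106.905 − 108.905)·x = 107.86822 − 108.905
x = -1.03678 / -2.000 = 0.51839 → 51.839% Ag-107, 48.161% Ag-109.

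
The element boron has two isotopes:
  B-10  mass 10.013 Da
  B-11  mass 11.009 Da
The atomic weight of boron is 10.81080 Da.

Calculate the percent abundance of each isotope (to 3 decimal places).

Writing the weighted mean with unknown fraction x of B-10:
10.013·x + 11.009·(1 − x) = 10.81080
(10.013 − 11.009)·x = 10.81080 − 11.009
x = -0.19820 / -0.996 = 0.19900 → 19.900% B-10, 80.100% B-11.

B-10: 19.900%, B-11: 80.100%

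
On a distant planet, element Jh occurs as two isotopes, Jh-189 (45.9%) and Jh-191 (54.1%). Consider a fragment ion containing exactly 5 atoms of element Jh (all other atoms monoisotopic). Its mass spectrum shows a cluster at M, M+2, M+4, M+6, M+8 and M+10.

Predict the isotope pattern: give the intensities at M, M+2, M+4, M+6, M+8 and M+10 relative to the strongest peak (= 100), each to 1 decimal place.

6.1 : 36.0 : 84.8 : 100.0 : 58.9 : 13.9

The 5 Jh atoms are independent, so intensities follow the terms of (0.459 + 0.541)^5.
P(M) = 0.459^5 = 0.020373
P(M+2) = 5 × 0.459^4 × 0.541^1 = 0.120065
P(M+4) = 10 × 0.459^3 × 0.541^2 = 0.283030
P(M+6) = 10 × 0.459^2 × 0.541^3 = 0.333593
P(M+8) = 5 × 0.459^1 × 0.541^4 = 0.196595
P(M+10) = 0.541^5 = 0.046343
The M+6 peak is largest (0.333593); scaling to 100 gives 6.1 : 36.0 : 84.8 : 100.0 : 58.9 : 13.9.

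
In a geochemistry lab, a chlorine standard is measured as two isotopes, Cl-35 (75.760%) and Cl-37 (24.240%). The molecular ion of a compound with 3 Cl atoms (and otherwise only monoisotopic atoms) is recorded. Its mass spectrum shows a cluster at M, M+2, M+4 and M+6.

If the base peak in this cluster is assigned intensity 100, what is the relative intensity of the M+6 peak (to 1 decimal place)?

3.3

Binomial terms of (0.75760 + 0.24240)^3: M 0.4348, M+2 0.4174, M+4 0.1335, M+6 0.0142 → M is the base peak.
P(M) = C(3,0) × 0.75760^3 × 0.24240^0 = 1 × 0.4348304 × 1.0000 = 0.434830 (base)
P(M+6) = C(3,3) × 0.75760^0 × 0.24240^3 = 1 × 1.0000 × 0.01424288 = 0.014243
Relative intensity = 0.014243 / 0.434830 × 100 = 3.3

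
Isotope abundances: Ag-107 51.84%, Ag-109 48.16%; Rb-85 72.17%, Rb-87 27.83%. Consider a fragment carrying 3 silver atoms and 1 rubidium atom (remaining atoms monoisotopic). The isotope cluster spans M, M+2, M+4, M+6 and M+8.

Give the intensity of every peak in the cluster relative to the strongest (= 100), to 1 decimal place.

27.3 : 86.6 : 100.0 : 49.1 : 8.4

Silver pattern (n=3): 0.13931407 : 0.38827347 : 0.36071085 : 0.11170161
Rubidium pattern (n=1): 0.7217 : 0.2783
Convolve the two distributions (both contribute in 2-u steps):
  M: 0.13931407×0.7217 = 0.100543
  M+2: 0.13931407×0.2783 + 0.38827347×0.7217 = 0.318988
  M+4: 0.38827347×0.2783 + 0.36071085×0.7217 = 0.368382
  M+6: 0.36071085×0.2783 + 0.11170161×0.7217 = 0.181001
  M+8: 0.11170161×0.2783 = 0.031087
Scale to base peak (0.368382) = 100: 27.3 : 86.6 : 100.0 : 49.1 : 8.4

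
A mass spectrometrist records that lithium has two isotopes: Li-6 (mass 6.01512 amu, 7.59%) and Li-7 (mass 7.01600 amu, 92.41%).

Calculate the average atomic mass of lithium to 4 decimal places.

6.9400 amu

Weight each isotope mass by its fractional abundance: 0.0759 × 6.01512 + 0.9241 × 7.01600
= 0.456548 + 6.483486 = 6.940034 amu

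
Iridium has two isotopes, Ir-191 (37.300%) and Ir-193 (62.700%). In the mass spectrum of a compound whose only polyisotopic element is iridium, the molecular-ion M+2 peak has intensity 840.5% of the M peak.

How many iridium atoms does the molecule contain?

For n independent Ir atoms, I(M+2)/I(M) = n · (abundance Ir-193) / (abundance Ir-191) = n · 0.62700/0.37300.
n = 8.405 × 0.37300/0.62700 = 5.00 ≈ 5

5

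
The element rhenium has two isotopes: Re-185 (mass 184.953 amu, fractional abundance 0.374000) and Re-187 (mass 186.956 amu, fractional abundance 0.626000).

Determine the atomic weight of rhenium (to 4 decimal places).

The abundance-weighted mean is 0.374000 × 184.953 + 0.626000 × 186.956
= 69.17242 + 117.03446 = 186.20688 amu

186.2069 amu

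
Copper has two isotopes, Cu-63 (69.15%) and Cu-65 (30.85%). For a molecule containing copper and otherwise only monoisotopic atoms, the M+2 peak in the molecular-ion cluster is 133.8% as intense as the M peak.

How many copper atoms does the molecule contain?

With n Cu atoms, P(M+2)/P(M) = C(n,1)·p^(n−1)q / p^n = n·q/p = n · 0.3085/0.6915.
n = 1.338 × 0.6915/0.3085 = 3.00 ≈ 3

3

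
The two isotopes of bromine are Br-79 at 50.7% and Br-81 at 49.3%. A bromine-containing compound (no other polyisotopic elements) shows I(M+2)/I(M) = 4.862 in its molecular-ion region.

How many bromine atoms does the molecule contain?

The M+2/M ratio from n Br atoms is n · q/p = n · 0.493/0.507.
n = 4.862 × 0.507/0.493 = 5.00 ≈ 5

5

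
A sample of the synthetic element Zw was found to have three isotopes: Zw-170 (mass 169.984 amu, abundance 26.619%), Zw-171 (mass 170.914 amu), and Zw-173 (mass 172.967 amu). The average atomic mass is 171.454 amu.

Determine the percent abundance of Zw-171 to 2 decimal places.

35.02%

The remaining 73.381% is split between Zw-171 (fraction x) and Zw-173 (fraction 0.73381 − x).
Substituting: 170.914x + 172.967(0.73381 − x) = 126.20595904
(170.914 − 172.967)x = -0.71895523  ⇒  x = 0.35020, y = 0.38361
Zw-171: 35.02%, Zw-173: 38.36%.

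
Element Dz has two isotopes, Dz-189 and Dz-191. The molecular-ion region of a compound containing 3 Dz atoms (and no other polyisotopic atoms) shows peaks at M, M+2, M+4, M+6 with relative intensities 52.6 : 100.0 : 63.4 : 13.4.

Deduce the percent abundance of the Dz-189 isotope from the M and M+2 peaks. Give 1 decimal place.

61.2%

Let p = fractional abundance of Dz-189. I(M+2)/I(M) = [C(3,1)·p^2·(1−p)] / p^3 = 3·(1−p)/p = 100.0/52.6 = 1.9011
(1−p)/p = 1.9011/3 = 0.6337  ⇒  p = 1/(1 + 0.6337) = 0.6121
Dz-189: 61.2%, Dz-191: 38.8%.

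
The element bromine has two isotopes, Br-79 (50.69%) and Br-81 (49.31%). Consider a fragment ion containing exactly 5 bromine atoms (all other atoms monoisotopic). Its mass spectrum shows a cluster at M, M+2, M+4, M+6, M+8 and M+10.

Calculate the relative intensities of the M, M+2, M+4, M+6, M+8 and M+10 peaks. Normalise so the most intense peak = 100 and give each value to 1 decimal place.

The 5 Br atoms are independent, so intensities follow the terms of (0.5069 + 0.4931)^5.
P(M) = 0.5069^5 = 0.033467
P(M+2) = 5 × 0.5069^4 × 0.4931^1 = 0.162777
P(M+4) = 10 × 0.5069^3 × 0.4931^2 = 0.316692
P(M+6) = 10 × 0.5069^2 × 0.4931^3 = 0.308070
P(M+8) = 5 × 0.5069^1 × 0.4931^4 = 0.149842
P(M+10) = 0.4931^5 = 0.029152
The M+4 peak is largest (0.316692); scaling to 100 gives 10.6 : 51.4 : 100.0 : 97.3 : 47.3 : 9.2.

10.6 : 51.4 : 100.0 : 97.3 : 47.3 : 9.2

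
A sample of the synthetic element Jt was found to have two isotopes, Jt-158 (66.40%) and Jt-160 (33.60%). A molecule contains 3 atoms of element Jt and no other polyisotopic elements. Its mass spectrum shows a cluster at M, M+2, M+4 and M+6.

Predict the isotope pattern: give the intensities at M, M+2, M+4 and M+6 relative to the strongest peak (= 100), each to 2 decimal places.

65.87 : 100.00 : 50.60 : 8.54

Each Jt atom is independently Jt-158 (p = 0.6640) or Jt-160 (q = 0.3360); the cluster is the binomial expansion (p + q)^3.
P(M) = 0.6640^3 = 0.292755
P(M+2) = 3 × 0.6640^2 × 0.3360^1 = 0.444423
P(M+4) = 3 × 0.6640^1 × 0.3360^2 = 0.224889
P(M+6) = 0.3360^3 = 0.037933
The M+2 peak is largest (0.444423); scaling to 100 gives 65.87 : 100.00 : 50.60 : 8.54.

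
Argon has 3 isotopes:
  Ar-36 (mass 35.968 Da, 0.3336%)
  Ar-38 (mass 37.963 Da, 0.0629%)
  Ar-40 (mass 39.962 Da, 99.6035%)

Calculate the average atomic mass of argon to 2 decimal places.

Ar = Σ fᵢ·mᵢ = 0.003336 × 35.968 + 0.000629 × 37.963 + 0.996035 × 39.962
= 0.1200 + 0.0239 + 39.8036 = 39.9475 Da

39.95 Da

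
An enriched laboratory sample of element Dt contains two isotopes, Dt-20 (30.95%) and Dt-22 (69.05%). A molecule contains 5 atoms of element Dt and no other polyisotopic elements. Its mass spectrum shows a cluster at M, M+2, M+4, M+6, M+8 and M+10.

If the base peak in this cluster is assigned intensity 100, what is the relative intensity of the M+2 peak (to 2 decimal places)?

9.01

(0.3095 + 0.6905)^5 gives M 0.0028, M+2 0.0317, M+4 0.1414, M+6 0.3154, M+8 0.3518, M+10 0.1570; the largest is M+8.
P(M+8) = C(5,4) × 0.3095^1 × 0.6905^4 = 5 × 0.3095 × 0.22732894 = 0.351792 (base)
P(M+2) = C(5,1) × 0.3095^4 × 0.6905^1 = 5 × 0.00917577 × 0.6905 = 0.031679
Relative intensity = 0.031679 / 0.351792 × 100 = 9.01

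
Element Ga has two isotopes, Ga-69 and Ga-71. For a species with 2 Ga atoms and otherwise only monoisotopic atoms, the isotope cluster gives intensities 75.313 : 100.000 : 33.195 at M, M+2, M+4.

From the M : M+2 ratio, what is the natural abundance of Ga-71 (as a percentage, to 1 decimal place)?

39.9%

If p is the fraction of Ga that is Ga-69, then I(M+2)/I(M) = [C(2,1)·p^1·(1−p)] / p^2 = 2·(1−p)/p = 100.000/75.313 = 1.3278
(1−p)/p = 1.3278/2 = 0.6639  ⇒  p = 1/(1 + 0.6639) = 0.6010
Ga-69: 60.1%, Ga-71: 39.9%.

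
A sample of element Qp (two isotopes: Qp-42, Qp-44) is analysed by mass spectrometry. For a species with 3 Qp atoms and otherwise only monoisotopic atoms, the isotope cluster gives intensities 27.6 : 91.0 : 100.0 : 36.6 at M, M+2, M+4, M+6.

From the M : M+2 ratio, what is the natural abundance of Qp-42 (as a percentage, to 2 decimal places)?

Let p = fractional abundance of Qp-42. I(M+2)/I(M) = [C(3,1)·p^2·(1−p)] / p^3 = 3·(1−p)/p = 91.0/27.6 = 3.2971
(1−p)/p = 3.2971/3 = 1.0990  ⇒  p = 1/(1 + 1.0990) = 0.4764
Qp-42: 47.64%, Qp-44: 52.36%.

47.64%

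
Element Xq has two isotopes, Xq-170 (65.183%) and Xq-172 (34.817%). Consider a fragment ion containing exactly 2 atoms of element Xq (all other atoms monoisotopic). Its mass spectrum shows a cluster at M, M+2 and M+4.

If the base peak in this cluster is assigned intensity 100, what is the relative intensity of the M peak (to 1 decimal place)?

93.6

Binomial terms of (0.65183 + 0.34817)^2: M 0.4249, M+2 0.4539, M+4 0.1212 → M+2 is the base peak.
P(M+2) = C(2,1) × 0.65183^1 × 0.34817^1 = 2 × 0.65183 × 0.34817 = 0.453895 (base)
P(M) = C(2,0) × 0.65183^2 × 0.34817^0 = 1 × 0.42488235 × 1.0000 = 0.424882
Relative intensity = 0.424882 / 0.453895 × 100 = 93.6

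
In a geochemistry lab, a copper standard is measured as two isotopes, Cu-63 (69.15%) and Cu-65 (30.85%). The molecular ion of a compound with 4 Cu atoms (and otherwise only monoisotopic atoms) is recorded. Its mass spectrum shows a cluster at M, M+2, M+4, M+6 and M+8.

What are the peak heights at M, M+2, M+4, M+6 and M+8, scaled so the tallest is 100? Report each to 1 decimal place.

Each Cu atom is independently Cu-63 (p = 0.6915) or Cu-65 (q = 0.3085); the cluster is the binomial expansion (p + q)^4.
P(M) = 0.6915^4 = 0.228649
P(M+2) = 4 × 0.6915^3 × 0.3085^1 = 0.408030
P(M+4) = 6 × 0.6915^2 × 0.3085^2 = 0.273052
P(M+6) = 4 × 0.6915^1 × 0.3085^3 = 0.081212
P(M+8) = 0.3085^4 = 0.009058
The M+2 peak is largest (0.408030); scaling to 100 gives 56.0 : 100.0 : 66.9 : 19.9 : 2.2.

56.0 : 100.0 : 66.9 : 19.9 : 2.2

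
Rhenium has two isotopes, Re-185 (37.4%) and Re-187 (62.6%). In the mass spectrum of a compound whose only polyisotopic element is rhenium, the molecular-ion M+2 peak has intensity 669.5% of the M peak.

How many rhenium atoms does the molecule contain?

4

For n independent Re atoms, I(M+2)/I(M) = n · (abundance Re-187) / (abundance Re-185) = n · 0.626/0.374.
n = 6.695 × 0.374/0.626 = 4.00 ≈ 4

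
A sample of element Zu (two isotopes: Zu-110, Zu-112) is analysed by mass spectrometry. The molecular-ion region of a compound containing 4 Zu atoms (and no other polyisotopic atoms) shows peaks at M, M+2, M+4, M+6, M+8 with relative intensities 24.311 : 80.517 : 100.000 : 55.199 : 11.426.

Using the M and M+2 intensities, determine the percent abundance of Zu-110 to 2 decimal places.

Write p for the Zu-110 fraction. I(M+2)/I(M) = [C(4,1)·p^3·(1−p)] / p^4 = 4·(1−p)/p = 80.517/24.311 = 3.3120
(1−p)/p = 3.3120/4 = 0.8280  ⇒  p = 1/(1 + 0.8280) = 0.5470
Zu-110: 54.70%, Zu-112: 45.30%.

54.70%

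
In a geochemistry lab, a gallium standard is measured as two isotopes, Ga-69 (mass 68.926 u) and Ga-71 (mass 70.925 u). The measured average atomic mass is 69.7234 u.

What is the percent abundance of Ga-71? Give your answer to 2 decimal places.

With x = fraction of Ga-69 (so Ga-71 is 1 − x):
68.926·x + 70.925·(1 − x) = 69.7234
(68.926 − 70.925)·x = 69.7234 − 70.925
x = -1.2016 / -1.999 = 0.60110 → 60.11% Ga-69, 39.89% Ga-71.

39.89%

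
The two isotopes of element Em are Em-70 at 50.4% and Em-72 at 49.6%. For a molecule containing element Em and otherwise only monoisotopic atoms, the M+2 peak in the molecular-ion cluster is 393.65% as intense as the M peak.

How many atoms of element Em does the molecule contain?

4

With n Em atoms, P(M+2)/P(M) = C(n,1)·p^(n−1)q / p^n = n·q/p = n · 0.496/0.504.
n = 3.9365 × 0.504/0.496 = 4.00 ≈ 4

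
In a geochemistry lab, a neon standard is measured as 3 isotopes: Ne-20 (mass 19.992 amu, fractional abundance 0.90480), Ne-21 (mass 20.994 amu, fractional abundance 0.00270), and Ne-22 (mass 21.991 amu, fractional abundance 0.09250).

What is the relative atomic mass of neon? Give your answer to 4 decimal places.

20.1796 amu

The abundance-weighted mean is 0.90480 × 19.992 + 0.00270 × 20.994 + 0.09250 × 21.991
= 18.08876 + 0.05668 + 2.03417 = 20.17961 amu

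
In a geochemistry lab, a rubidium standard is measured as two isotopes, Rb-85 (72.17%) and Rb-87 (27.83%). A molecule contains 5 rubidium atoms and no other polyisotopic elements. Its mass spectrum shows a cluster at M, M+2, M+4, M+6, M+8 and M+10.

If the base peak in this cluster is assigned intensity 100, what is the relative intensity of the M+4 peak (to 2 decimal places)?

(0.7217 + 0.2783)^5 gives M 0.1958, M+2 0.3775, M+4 0.2911, M+6 0.1123, M+8 0.0216, M+10 0.0017; the largest is M+2.
P(M+2) = C(5,1) × 0.7217^4 × 0.2783^1 = 5 × 0.27128565 × 0.2783 = 0.377494 (base)
P(M+4) = C(5,2) × 0.7217^3 × 0.2783^2 = 10 × 0.37589809 × 0.07745089 = 0.291136
Relative intensity = 0.291136 / 0.377494 × 100 = 77.12

77.12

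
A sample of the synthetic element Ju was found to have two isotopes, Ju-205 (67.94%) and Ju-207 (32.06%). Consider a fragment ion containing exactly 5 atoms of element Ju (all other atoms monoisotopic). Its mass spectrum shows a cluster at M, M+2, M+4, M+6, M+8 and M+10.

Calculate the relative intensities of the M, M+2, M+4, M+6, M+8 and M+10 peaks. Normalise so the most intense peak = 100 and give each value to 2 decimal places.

42.38 : 100.00 : 94.38 : 44.54 : 10.51 : 0.99

Expanding (0.6794 + 0.3206)^5:
P(M) = 0.6794^5 = 0.144753
P(M+2) = 5 × 0.6794^4 × 0.3206^1 = 0.341535
P(M+4) = 10 × 0.6794^3 × 0.3206^2 = 0.322332
P(M+6) = 10 × 0.6794^2 × 0.3206^3 = 0.152104
P(M+8) = 5 × 0.6794^1 × 0.3206^4 = 0.035888
P(M+10) = 0.3206^5 = 0.003387
The M+2 peak is largest (0.341535); scaling to 100 gives 42.38 : 100.00 : 94.38 : 44.54 : 10.51 : 0.99.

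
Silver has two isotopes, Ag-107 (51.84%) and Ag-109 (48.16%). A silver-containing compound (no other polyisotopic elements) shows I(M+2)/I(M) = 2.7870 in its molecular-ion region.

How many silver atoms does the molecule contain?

3

The M+2/M ratio from n Ag atoms is n · q/p = n · 0.4816/0.5184.
n = 2.7870 × 0.5184/0.4816 = 3.00 ≈ 3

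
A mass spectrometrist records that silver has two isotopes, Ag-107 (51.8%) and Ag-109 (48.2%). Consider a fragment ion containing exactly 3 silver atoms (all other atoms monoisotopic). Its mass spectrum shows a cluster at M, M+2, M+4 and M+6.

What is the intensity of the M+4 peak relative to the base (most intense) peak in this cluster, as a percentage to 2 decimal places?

Term probabilities: M 0.1390, M+2 0.3880, M+4 0.3610, M+6 0.1120. Base peak = M+2.
P(M+2) = C(3,1) × 0.518^2 × 0.482^1 = 3 × 0.268324 × 0.4820 = 0.387997 (base)
P(M+4) = C(3,2) × 0.518^1 × 0.482^2 = 3 × 0.5180 × 0.232324 = 0.361031
Relative intensity = 0.361031 / 0.387997 × 100 = 93.05

93.05%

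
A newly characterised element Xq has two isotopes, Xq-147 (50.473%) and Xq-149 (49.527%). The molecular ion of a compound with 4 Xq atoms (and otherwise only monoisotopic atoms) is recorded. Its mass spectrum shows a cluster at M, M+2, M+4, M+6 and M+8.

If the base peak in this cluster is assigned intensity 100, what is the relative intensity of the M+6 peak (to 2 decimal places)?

65.42

Term probabilities: M 0.0649, M+2 0.2547, M+4 0.3749, M+6 0.2453, M+8 0.0602. Base peak = M+4.
P(M+4) = C(4,2) × 0.50473^2 × 0.49527^2 = 6 × 0.25475237 × 0.24529237 = 0.374933 (base)
P(M+6) = C(4,3) × 0.50473^1 × 0.49527^3 = 4 × 0.50473 × 0.12148595 = 0.245270
Relative intensity = 0.245270 / 0.374933 × 100 = 65.42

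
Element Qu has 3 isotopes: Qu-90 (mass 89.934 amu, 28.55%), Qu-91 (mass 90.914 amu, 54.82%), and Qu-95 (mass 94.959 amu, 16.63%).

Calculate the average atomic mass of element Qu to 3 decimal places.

Weight each isotope mass by its fractional abundance: 0.2855 × 89.934 + 0.5482 × 90.914 + 0.1663 × 94.959
= 25.6762 + 49.8391 + 15.7917 = 91.3070 amu

91.307 amu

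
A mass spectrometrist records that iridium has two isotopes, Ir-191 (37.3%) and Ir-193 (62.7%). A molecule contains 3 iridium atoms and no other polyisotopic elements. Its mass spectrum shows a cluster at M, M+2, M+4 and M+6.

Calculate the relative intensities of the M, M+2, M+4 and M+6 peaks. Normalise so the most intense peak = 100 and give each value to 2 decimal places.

Expanding (0.373 + 0.627)^3:
P(M) = 0.373^3 = 0.051895
P(M+2) = 3 × 0.373^2 × 0.627^1 = 0.261702
P(M+4) = 3 × 0.373^1 × 0.627^2 = 0.439911
P(M+6) = 0.627^3 = 0.246492
The M+4 peak is largest (0.439911); scaling to 100 gives 11.80 : 59.49 : 100.00 : 56.03.

11.80 : 59.49 : 100.00 : 56.03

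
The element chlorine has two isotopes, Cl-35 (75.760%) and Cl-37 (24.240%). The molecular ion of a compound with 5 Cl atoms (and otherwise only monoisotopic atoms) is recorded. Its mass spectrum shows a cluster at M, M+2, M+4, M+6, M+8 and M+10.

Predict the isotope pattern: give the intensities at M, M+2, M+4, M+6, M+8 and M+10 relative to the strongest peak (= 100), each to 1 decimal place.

The 5 Cl atoms are independent, so intensities follow the terms of (0.75760 + 0.24240)^5.
P(M) = 0.75760^5 = 0.249574
P(M+2) = 5 × 0.75760^4 × 0.24240^1 = 0.399266
P(M+4) = 10 × 0.75760^3 × 0.24240^2 = 0.255497
P(M+6) = 10 × 0.75760^2 × 0.24240^3 = 0.081748
P(M+8) = 5 × 0.75760^1 × 0.24240^4 = 0.013078
P(M+10) = 0.24240^5 = 0.000837
The M+2 peak is largest (0.399266); scaling to 100 gives 62.5 : 100.0 : 64.0 : 20.5 : 3.3 : 0.2.

62.5 : 100.0 : 64.0 : 20.5 : 3.3 : 0.2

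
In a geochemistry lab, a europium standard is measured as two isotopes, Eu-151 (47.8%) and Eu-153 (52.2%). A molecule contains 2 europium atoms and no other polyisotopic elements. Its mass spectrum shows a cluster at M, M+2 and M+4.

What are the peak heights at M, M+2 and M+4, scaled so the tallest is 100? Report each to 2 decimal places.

45.79 : 100.00 : 54.60

The 2 Eu atoms are independent, so intensities follow the terms of (0.478 + 0.522)^2.
P(M) = 0.478^2 = 0.228484
P(M+2) = 2 × 0.478^1 × 0.522^1 = 0.499032
P(M+4) = 0.522^2 = 0.272484
The M+2 peak is largest (0.499032); scaling to 100 gives 45.79 : 100.00 : 54.60.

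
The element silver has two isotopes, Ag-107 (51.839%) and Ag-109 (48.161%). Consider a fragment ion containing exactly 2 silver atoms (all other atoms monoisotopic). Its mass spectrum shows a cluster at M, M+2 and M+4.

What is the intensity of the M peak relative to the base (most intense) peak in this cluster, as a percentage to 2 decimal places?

53.82%

Binomial terms of (0.51839 + 0.48161)^2: M 0.2687, M+2 0.4993, M+4 0.2319 → M+2 is the base peak.
P(M+2) = C(2,1) × 0.51839^1 × 0.48161^1 = 2 × 0.51839 × 0.48161 = 0.499324 (base)
P(M) = C(2,0) × 0.51839^2 × 0.48161^0 = 1 × 0.26872819 × 1.0000 = 0.268728
Relative intensity = 0.268728 / 0.499324 × 100 = 53.82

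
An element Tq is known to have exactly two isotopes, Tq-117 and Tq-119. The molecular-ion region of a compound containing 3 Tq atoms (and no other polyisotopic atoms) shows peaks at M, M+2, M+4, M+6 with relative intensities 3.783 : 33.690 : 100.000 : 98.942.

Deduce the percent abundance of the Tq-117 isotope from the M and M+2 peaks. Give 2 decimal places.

If p is the fraction of Tq that is Tq-117, then I(M+2)/I(M) = [C(3,1)·p^2·(1−p)] / p^3 = 3·(1−p)/p = 33.690/3.783 = 8.9056
(1−p)/p = 8.9056/3 = 2.9685  ⇒  p = 1/(1 + 2.9685) = 0.2520
Tq-117: 25.20%, Tq-119: 74.80%.

25.20%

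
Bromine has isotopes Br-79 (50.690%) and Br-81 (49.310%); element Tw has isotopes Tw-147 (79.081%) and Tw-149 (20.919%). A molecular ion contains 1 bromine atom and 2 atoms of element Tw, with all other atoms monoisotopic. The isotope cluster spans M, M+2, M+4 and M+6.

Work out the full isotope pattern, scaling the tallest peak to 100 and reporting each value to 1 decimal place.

Bromine pattern (n=1): 0.5069 : 0.4931
Element Tw pattern (n=2): 0.62538046 : 0.33085909 : 0.04376046
Convolve the two distributions (both contribute in 2-u steps):
  M: 0.5069×0.62538046 = 0.317005
  M+2: 0.5069×0.33085909 + 0.4931×0.62538046 = 0.476088
  M+4: 0.5069×0.04376046 + 0.4931×0.33085909 = 0.185329
  M+6: 0.4931×0.04376046 = 0.021578
Scale to base peak (0.476088) = 100: 66.6 : 100.0 : 38.9 : 4.5

66.6 : 100.0 : 38.9 : 4.5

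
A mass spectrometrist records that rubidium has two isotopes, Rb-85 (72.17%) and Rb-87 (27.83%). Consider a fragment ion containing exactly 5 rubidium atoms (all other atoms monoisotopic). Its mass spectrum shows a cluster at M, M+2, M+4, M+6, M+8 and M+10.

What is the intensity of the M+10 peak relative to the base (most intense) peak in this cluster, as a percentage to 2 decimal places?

0.44%

Term probabilities: M 0.1958, M+2 0.3775, M+4 0.2911, M+6 0.1123, M+8 0.0216, M+10 0.0017. Base peak = M+2.
P(M+2) = C(5,1) × 0.7217^4 × 0.2783^1 = 5 × 0.27128565 × 0.2783 = 0.377494 (base)
P(M+10) = C(5,5) × 0.7217^0 × 0.2783^5 = 1 × 1.0000 × 0.00166942 = 0.001669
Relative intensity = 0.001669 / 0.377494 × 100 = 0.44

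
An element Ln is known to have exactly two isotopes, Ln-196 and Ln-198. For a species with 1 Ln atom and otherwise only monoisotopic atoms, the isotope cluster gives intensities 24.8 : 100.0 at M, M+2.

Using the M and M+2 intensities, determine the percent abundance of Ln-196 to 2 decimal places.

19.87%

Let p = fractional abundance of Ln-196. I(M+2)/I(M) = [C(1,1)·p^0·(1−p)] / p^1 = 1·(1−p)/p = 100.0/24.8 = 4.0323
(1−p)/p = 4.0323/1 = 4.0323  ⇒  p = 1/(1 + 4.0323) = 0.1987
Ln-196: 19.87%, Ln-198: 80.13%.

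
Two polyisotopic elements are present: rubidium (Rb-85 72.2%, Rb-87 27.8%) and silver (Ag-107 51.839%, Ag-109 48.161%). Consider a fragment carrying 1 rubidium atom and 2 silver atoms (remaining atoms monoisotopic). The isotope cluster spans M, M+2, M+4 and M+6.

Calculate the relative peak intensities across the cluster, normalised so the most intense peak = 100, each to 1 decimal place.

44.6 : 100.0 : 70.4 : 14.8

Rubidium pattern (n=1): 0.7220 : 0.2780
Silver pattern (n=2): 0.26872819 : 0.49932362 : 0.23194819
Convolve the two distributions (both contribute in 2-u steps):
  M: 0.7220×0.26872819 = 0.194022
  M+2: 0.7220×0.49932362 + 0.2780×0.26872819 = 0.435218
  M+4: 0.7220×0.23194819 + 0.2780×0.49932362 = 0.306279
  M+6: 0.2780×0.23194819 = 0.064482
Scale to base peak (0.435218) = 100: 44.6 : 100.0 : 70.4 : 14.8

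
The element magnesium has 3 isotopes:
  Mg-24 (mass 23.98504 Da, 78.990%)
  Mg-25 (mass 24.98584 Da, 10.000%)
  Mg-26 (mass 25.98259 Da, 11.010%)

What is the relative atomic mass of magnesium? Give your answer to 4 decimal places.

24.3051 Da

Average mass = Σ (abundance × isotope mass) = 0.78990 × 23.98504 + 0.10000 × 24.98584 + 0.11010 × 25.98259
= 18.945783 + 2.498584 + 2.860683 = 24.305050 Da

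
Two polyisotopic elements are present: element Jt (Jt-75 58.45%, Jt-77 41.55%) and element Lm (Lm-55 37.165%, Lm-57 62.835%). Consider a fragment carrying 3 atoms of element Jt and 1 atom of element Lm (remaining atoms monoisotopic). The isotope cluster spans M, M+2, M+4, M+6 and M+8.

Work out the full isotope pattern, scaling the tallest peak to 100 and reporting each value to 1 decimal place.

19.5 : 74.7 : 100.0 : 57.1 : 11.9

Element Jt pattern (n=3): 0.19968873 : 0.42585457 : 0.30272468 : 0.07173202
Element Lm pattern (n=1): 0.37165 : 0.62835
Convolve the two distributions (both contribute in 2-u steps):
  M: 0.19968873×0.37165 = 0.074214
  M+2: 0.19968873×0.62835 + 0.42585457×0.37165 = 0.283743
  M+4: 0.42585457×0.62835 + 0.30272468×0.37165 = 0.380093
  M+6: 0.30272468×0.62835 + 0.07173202×0.37165 = 0.216876
  M+8: 0.07173202×0.62835 = 0.045073
Scale to base peak (0.380093) = 100: 19.5 : 74.7 : 100.0 : 57.1 : 11.9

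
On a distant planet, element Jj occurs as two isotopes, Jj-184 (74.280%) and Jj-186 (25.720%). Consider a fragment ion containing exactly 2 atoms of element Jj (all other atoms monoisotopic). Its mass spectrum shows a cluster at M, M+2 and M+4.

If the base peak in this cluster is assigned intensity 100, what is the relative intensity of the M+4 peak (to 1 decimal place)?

Term probabilities: M 0.5518, M+2 0.3821, M+4 0.0662. Base peak = M.
P(M) = C(2,0) × 0.74280^2 × 0.25720^0 = 1 × 0.55175184 × 1.0000 = 0.551752 (base)
P(M+4) = C(2,2) × 0.74280^0 × 0.25720^2 = 1 × 1.0000 × 0.06615184 = 0.066152
Relative intensity = 0.066152 / 0.551752 × 100 = 12.0

12.0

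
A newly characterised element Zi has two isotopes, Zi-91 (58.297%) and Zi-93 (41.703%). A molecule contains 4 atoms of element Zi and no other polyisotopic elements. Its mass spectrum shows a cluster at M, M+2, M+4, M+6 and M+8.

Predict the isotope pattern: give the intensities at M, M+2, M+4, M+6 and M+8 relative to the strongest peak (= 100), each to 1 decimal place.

32.6 : 93.2 : 100.0 : 47.7 : 8.5

The 4 Zi atoms are independent, so intensities follow the terms of (0.58297 + 0.41703)^4.
P(M) = 0.58297^4 = 0.115501
P(M+2) = 4 × 0.58297^3 × 0.41703^1 = 0.330496
P(M+4) = 6 × 0.58297^2 × 0.41703^2 = 0.354632
P(M+6) = 4 × 0.58297^1 × 0.41703^3 = 0.169125
P(M+8) = 0.41703^4 = 0.030246
The M+4 peak is largest (0.354632); scaling to 100 gives 32.6 : 93.2 : 100.0 : 47.7 : 8.5.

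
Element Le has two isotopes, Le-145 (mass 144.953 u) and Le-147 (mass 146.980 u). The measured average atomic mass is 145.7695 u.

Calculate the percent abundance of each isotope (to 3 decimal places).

Le-145: 59.719%, Le-147: 40.281%

With x = fraction of Le-145 (so Le-147 is 1 − x):
144.953·x + 146.980·(1 − x) = 145.7695
(144.953 − 146.980)·x = 145.7695 − 146.980
x = -1.2105 / -2.027 = 0.59719 → 59.719% Le-145, 40.281% Le-147.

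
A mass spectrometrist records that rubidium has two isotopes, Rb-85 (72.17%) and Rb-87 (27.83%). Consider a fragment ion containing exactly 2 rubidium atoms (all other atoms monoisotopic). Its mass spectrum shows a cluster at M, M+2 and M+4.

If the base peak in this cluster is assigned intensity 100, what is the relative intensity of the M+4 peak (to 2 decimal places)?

(0.7217 + 0.2783)^2 gives M 0.5209, M+2 0.4017, M+4 0.0775; the largest is M.
P(M) = C(2,0) × 0.7217^2 × 0.2783^0 = 1 × 0.52085089 × 1.0000 = 0.520851 (base)
P(M+4) = C(2,2) × 0.7217^0 × 0.2783^2 = 1 × 1.0000 × 0.07745089 = 0.077451
Relative intensity = 0.077451 / 0.520851 × 100 = 14.87

14.87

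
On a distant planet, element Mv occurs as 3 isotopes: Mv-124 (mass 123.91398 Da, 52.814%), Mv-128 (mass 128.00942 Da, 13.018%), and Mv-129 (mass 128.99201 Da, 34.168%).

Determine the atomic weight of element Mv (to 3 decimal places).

The abundance-weighted mean is 0.52814 × 123.91398 + 0.13018 × 128.00942 + 0.34168 × 128.99201
= 65.443929 + 16.664266 + 44.073990 = 126.182185 Da

126.182 Da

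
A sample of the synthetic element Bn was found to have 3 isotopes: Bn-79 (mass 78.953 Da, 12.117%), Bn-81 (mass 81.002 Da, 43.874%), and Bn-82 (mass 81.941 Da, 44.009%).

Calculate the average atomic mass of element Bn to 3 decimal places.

The abundance-weighted mean is 0.12117 × 78.953 + 0.43874 × 81.002 + 0.44009 × 81.941
= 9.5667 + 35.5388 + 36.0614 = 81.1669 Da

81.167 Da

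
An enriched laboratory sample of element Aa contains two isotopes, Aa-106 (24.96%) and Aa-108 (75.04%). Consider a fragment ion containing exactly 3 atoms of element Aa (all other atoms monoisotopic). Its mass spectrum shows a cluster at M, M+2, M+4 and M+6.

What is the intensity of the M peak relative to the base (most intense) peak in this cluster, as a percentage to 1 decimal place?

3.7%

Binomial terms of (0.2496 + 0.7504)^3: M 0.0156, M+2 0.1403, M+4 0.4216, M+6 0.4226 → M+6 is the base peak.
P(M+6) = C(3,3) × 0.2496^0 × 0.7504^3 = 1 × 1.0000 × 0.42255036 = 0.422550 (base)
P(M) = C(3,0) × 0.2496^3 × 0.7504^0 = 1 × 0.01555012 × 1.0000 = 0.015550
Relative intensity = 0.015550 / 0.422550 × 100 = 3.7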